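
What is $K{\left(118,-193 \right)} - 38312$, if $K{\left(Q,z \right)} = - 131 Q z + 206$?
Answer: $2945288$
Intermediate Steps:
$K{\left(Q,z \right)} = 206 - 131 Q z$ ($K{\left(Q,z \right)} = - 131 Q z + 206 = 206 - 131 Q z$)
$K{\left(118,-193 \right)} - 38312 = \left(206 - 15458 \left(-193\right)\right) - 38312 = \left(206 + 2983394\right) - 38312 = 2983600 - 38312 = 2945288$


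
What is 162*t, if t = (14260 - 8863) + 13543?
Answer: 3068280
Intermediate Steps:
t = 18940 (t = 5397 + 13543 = 18940)
162*t = 162*18940 = 3068280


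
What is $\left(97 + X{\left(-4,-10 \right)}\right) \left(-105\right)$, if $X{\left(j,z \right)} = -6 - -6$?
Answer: $-10185$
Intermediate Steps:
$X{\left(j,z \right)} = 0$ ($X{\left(j,z \right)} = -6 + 6 = 0$)
$\left(97 + X{\left(-4,-10 \right)}\right) \left(-105\right) = \left(97 + 0\right) \left(-105\right) = 97 \left(-105\right) = -10185$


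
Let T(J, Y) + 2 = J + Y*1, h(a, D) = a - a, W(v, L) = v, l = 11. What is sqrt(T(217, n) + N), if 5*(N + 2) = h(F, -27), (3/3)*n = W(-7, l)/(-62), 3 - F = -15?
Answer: sqrt(819206)/62 ≈ 14.598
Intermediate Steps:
F = 18 (F = 3 - 1*(-15) = 3 + 15 = 18)
n = 7/62 (n = -7/(-62) = -7*(-1/62) = 7/62 ≈ 0.11290)
h(a, D) = 0
T(J, Y) = -2 + J + Y (T(J, Y) = -2 + (J + Y*1) = -2 + (J + Y) = -2 + J + Y)
N = -2 (N = -2 + (1/5)*0 = -2 + 0 = -2)
sqrt(T(217, n) + N) = sqrt((-2 + 217 + 7/62) - 2) = sqrt(13337/62 - 2) = sqrt(13213/62) = sqrt(819206)/62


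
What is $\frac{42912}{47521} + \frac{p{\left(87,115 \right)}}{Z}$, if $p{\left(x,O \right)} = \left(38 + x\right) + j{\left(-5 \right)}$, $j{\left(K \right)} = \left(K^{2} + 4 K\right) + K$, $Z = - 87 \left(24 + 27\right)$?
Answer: $\frac{184460419}{210850677} \approx 0.87484$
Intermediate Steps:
$Z = -4437$ ($Z = \left(-87\right) 51 = -4437$)
$j{\left(K \right)} = K^{2} + 5 K$
$p{\left(x,O \right)} = 38 + x$ ($p{\left(x,O \right)} = \left(38 + x\right) - 5 \left(5 - 5\right) = \left(38 + x\right) - 0 = \left(38 + x\right) + 0 = 38 + x$)
$\frac{42912}{47521} + \frac{p{\left(87,115 \right)}}{Z} = \frac{42912}{47521} + \frac{38 + 87}{-4437} = 42912 \cdot \frac{1}{47521} + 125 \left(- \frac{1}{4437}\right) = \frac{42912}{47521} - \frac{125}{4437} = \frac{184460419}{210850677}$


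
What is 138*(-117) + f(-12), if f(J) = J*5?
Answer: -16206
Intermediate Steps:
f(J) = 5*J
138*(-117) + f(-12) = 138*(-117) + 5*(-12) = -16146 - 60 = -16206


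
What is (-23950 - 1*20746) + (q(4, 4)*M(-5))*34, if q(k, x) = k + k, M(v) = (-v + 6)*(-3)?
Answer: -53672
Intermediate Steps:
M(v) = -18 + 3*v (M(v) = (6 - v)*(-3) = -18 + 3*v)
q(k, x) = 2*k
(-23950 - 1*20746) + (q(4, 4)*M(-5))*34 = (-23950 - 1*20746) + ((2*4)*(-18 + 3*(-5)))*34 = (-23950 - 20746) + (8*(-18 - 15))*34 = -44696 + (8*(-33))*34 = -44696 - 264*34 = -44696 - 8976 = -53672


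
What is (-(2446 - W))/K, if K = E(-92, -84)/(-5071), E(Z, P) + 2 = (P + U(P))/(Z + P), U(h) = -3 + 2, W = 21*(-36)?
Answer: -2857772192/267 ≈ -1.0703e+7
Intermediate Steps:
W = -756
U(h) = -1
E(Z, P) = -2 + (-1 + P)/(P + Z) (E(Z, P) = -2 + (P - 1)/(Z + P) = -2 + (-1 + P)/(P + Z))
K = 267/892496 (K = ((-1 - 1*(-84) - 2*(-92))/(-84 - 92))/(-5071) = ((-1 + 84 + 184)/(-176))*(-1/5071) = -1/176*267*(-1/5071) = -267/176*(-1/5071) = 267/892496 ≈ 0.00029916)
(-(2446 - W))/K = (-(2446 - 1*(-756)))/(267/892496) = -(2446 + 756)*(892496/267) = -1*3202*(892496/267) = -3202*892496/267 = -2857772192/267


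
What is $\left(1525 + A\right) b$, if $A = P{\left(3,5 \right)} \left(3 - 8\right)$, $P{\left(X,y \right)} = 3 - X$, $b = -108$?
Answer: $-164700$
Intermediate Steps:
$A = 0$ ($A = \left(3 - 3\right) \left(3 - 8\right) = \left(3 - 3\right) \left(-5\right) = 0 \left(-5\right) = 0$)
$\left(1525 + A\right) b = \left(1525 + 0\right) \left(-108\right) = 1525 \left(-108\right) = -164700$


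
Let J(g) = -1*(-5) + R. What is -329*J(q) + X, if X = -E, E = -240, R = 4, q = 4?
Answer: -2721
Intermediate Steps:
X = 240 (X = -1*(-240) = 240)
J(g) = 9 (J(g) = -1*(-5) + 4 = 5 + 4 = 9)
-329*J(q) + X = -329*9 + 240 = -2961 + 240 = -2721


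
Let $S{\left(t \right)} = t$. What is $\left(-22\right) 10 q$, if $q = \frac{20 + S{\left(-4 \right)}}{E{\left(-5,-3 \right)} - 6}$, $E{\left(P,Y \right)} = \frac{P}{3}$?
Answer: $\frac{10560}{23} \approx 459.13$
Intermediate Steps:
$E{\left(P,Y \right)} = \frac{P}{3}$ ($E{\left(P,Y \right)} = P \frac{1}{3} = \frac{P}{3}$)
$q = - \frac{48}{23}$ ($q = \frac{20 - 4}{\frac{1}{3} \left(-5\right) - 6} = \frac{16}{- \frac{5}{3} - 6} = \frac{16}{- \frac{23}{3}} = 16 \left(- \frac{3}{23}\right) = - \frac{48}{23} \approx -2.087$)
$\left(-22\right) 10 q = \left(-22\right) 10 \left(- \frac{48}{23}\right) = \left(-220\right) \left(- \frac{48}{23}\right) = \frac{10560}{23}$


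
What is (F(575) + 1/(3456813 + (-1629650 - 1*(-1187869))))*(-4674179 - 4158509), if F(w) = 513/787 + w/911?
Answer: -3062107633864087038/270206037203 ≈ -1.1332e+7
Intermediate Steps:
F(w) = 513/787 + w/911 (F(w) = 513*(1/787) + w*(1/911) = 513/787 + w/911)
(F(575) + 1/(3456813 + (-1629650 - 1*(-1187869))))*(-4674179 - 4158509) = ((513/787 + (1/911)*575) + 1/(3456813 + (-1629650 - 1*(-1187869))))*(-4674179 - 4158509) = ((513/787 + 575/911) + 1/(3456813 + (-1629650 + 1187869)))*(-8832688) = (919868/716957 + 1/(3456813 - 441781))*(-8832688) = (919868/716957 + 1/3015032)*(-8832688) = (2773432172733/2161648297624)*(-8832688) = -3062107633864087038/270206037203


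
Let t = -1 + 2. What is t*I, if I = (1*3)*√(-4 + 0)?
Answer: 6*I ≈ 6.0*I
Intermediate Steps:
I = 6*I (I = 3*√(-4) = 3*(2*I) = 6*I ≈ 6.0*I)
t = 1
t*I = 1*(6*I) = 6*I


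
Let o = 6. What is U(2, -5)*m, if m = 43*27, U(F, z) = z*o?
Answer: -34830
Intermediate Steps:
U(F, z) = 6*z (U(F, z) = z*6 = 6*z)
m = 1161
U(2, -5)*m = (6*(-5))*1161 = -30*1161 = -34830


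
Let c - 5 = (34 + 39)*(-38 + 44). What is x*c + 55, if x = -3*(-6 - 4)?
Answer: 13345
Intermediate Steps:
c = 443 (c = 5 + (34 + 39)*(-38 + 44) = 5 + 73*6 = 5 + 438 = 443)
x = 30 (x = -3*(-10) = 30)
x*c + 55 = 30*443 + 55 = 13290 + 55 = 13345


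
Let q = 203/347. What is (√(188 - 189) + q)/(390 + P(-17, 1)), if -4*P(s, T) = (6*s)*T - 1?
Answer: 812/577061 + 4*I/1663 ≈ 0.0014071 + 0.0024053*I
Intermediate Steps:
P(s, T) = ¼ - 3*T*s/2 (P(s, T) = -((6*s)*T - 1)/4 = -(6*T*s - 1)/4 = -(-1 + 6*T*s)/4 = ¼ - 3*T*s/2)
q = 203/347 (q = 203*(1/347) = 203/347 ≈ 0.58501)
(√(188 - 189) + q)/(390 + P(-17, 1)) = (√(188 - 189) + 203/347)/(390 + (¼ - 3/2*1*(-17))) = (√(-1) + 203/347)/(390 + (¼ + 51/2)) = (I + 203/347)/(390 + 103/4) = (203/347 + I)/(1663/4) = (203/347 + I)*(4/1663) = 812/577061 + 4*I/1663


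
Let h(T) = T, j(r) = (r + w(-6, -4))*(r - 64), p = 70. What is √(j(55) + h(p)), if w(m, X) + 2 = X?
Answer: I*√371 ≈ 19.261*I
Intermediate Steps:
w(m, X) = -2 + X
j(r) = (-64 + r)*(-6 + r) (j(r) = (r + (-2 - 4))*(r - 64) = (r - 6)*(-64 + r) = (-6 + r)*(-64 + r) = (-64 + r)*(-6 + r))
√(j(55) + h(p)) = √((384 + 55² - 70*55) + 70) = √((384 + 3025 - 3850) + 70) = √(-441 + 70) = √(-371) = I*√371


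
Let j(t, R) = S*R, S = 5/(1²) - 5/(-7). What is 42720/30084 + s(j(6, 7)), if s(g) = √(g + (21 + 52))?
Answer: 3560/2507 + √113 ≈ 12.050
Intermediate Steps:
S = 40/7 (S = 5/1 - 5*(-⅐) = 5*1 + 5/7 = 5 + 5/7 = 40/7 ≈ 5.7143)
j(t, R) = 40*R/7
s(g) = √(73 + g) (s(g) = √(g + 73) = √(73 + g))
42720/30084 + s(j(6, 7)) = 42720/30084 + √(73 + (40/7)*7) = 42720*(1/30084) + √(73 + 40) = 3560/2507 + √113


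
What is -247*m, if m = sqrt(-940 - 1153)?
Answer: -247*I*sqrt(2093) ≈ -11300.0*I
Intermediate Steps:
m = I*sqrt(2093) (m = sqrt(-2093) = I*sqrt(2093) ≈ 45.749*I)
-247*m = -247*I*sqrt(2093)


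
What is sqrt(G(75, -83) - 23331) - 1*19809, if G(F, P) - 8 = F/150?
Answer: -19809 + I*sqrt(93290)/2 ≈ -19809.0 + 152.72*I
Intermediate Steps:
G(F, P) = 8 + F/150
sqrt(G(75, -83) - 23331) - 1*19809 = sqrt((8 + (1/150)*75) - 23331) - 1*19809 = sqrt((8 + 1/2) - 23331) - 19809 = sqrt(17/2 - 23331) - 19809 = sqrt(-46645/2) - 19809 = I*sqrt(93290)/2 - 19809 = -19809 + I*sqrt(93290)/2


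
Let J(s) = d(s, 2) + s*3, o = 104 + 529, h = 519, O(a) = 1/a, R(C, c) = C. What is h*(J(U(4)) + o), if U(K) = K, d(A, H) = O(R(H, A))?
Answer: 670029/2 ≈ 3.3501e+5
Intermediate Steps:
d(A, H) = 1/H
o = 633
J(s) = ½ + 3*s (J(s) = 1/2 + s*3 = ½ + 3*s)
h*(J(U(4)) + o) = 519*((½ + 3*4) + 633) = 519*((½ + 12) + 633) = 519*(25/2 + 633) = 519*(1291/2) = 670029/2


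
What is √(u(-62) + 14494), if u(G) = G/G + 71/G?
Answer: √55714378/62 ≈ 120.39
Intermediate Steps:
u(G) = 1 + 71/G
√(u(-62) + 14494) = √((71 - 62)/(-62) + 14494) = √(-1/62*9 + 14494) = √(-9/62 + 14494) = √(898619/62) = √55714378/62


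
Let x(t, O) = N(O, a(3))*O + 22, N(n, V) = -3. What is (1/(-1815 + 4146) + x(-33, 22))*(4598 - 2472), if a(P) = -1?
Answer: -218048938/2331 ≈ -93543.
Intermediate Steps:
x(t, O) = 22 - 3*O (x(t, O) = -3*O + 22 = 22 - 3*O)
(1/(-1815 + 4146) + x(-33, 22))*(4598 - 2472) = (1/(-1815 + 4146) + (22 - 3*22))*(4598 - 2472) = (1/2331 + (22 - 66))*2126 = (1/2331 - 44)*2126 = -102563/2331*2126 = -218048938/2331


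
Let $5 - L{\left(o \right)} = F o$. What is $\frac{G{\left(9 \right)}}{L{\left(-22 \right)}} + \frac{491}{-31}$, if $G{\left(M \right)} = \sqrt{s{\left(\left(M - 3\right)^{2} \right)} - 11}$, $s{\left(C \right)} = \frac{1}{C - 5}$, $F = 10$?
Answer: $- \frac{491}{31} + \frac{2 i \sqrt{2635}}{6975} \approx -15.839 + 0.014719 i$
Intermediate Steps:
$s{\left(C \right)} = \frac{1}{-5 + C}$
$L{\left(o \right)} = 5 - 10 o$
$G{\left(M \right)} = \sqrt{-11 + \frac{1}{-5 + \left(-3 + M\right)^{2}}}$ ($G{\left(M \right)} = \sqrt{\frac{1}{-5 + \left(M - 3\right)^{2}} - 11} = \sqrt{\frac{1}{-5 + \left(-3 + M\right)^{2}} - 11} = \sqrt{-11 + \frac{1}{-5 + \left(-3 + M\right)^{2}}}$)
$\frac{G{\left(9 \right)}}{L{\left(-22 \right)}} + \frac{491}{-31} = \frac{\sqrt{\frac{56 - 11 \left(-3 + 9\right)^{2}}{-5 + \left(-3 + 9\right)^{2}}}}{5 - -220} + \frac{491}{-31} = \frac{\sqrt{\frac{56 - 11 \cdot 6^{2}}{-5 + 6^{2}}}}{5 + 220} + 491 \left(- \frac{1}{31}\right) = \frac{\sqrt{\frac{56 - 396}{-5 + 36}}}{225} - \frac{491}{31} = \sqrt{\frac{56 - 396}{31}} \cdot \frac{1}{225} - \frac{491}{31} = \sqrt{\frac{1}{31} \left(-340\right)} \frac{1}{225} - \frac{491}{31} = \sqrt{- \frac{340}{31}} \cdot \frac{1}{225} - \frac{491}{31} = \frac{2 i \sqrt{2635}}{31} \cdot \frac{1}{225} - \frac{491}{31} = \frac{2 i \sqrt{2635}}{6975} - \frac{491}{31} = - \frac{491}{31} + \frac{2 i \sqrt{2635}}{6975}$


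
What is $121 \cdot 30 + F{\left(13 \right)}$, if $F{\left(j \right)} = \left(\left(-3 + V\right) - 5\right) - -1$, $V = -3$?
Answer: $3620$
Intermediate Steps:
$F{\left(j \right)} = -10$ ($F{\left(j \right)} = \left(\left(-3 - 3\right) - 5\right) - -1 = \left(-6 - 5\right) + 1 = -11 + 1 = -10$)
$121 \cdot 30 + F{\left(13 \right)} = 121 \cdot 30 - 10 = 3630 - 10 = 3620$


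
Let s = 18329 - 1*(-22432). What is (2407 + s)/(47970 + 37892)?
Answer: 21584/42931 ≈ 0.50276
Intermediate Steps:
s = 40761 (s = 18329 + 22432 = 40761)
(2407 + s)/(47970 + 37892) = (2407 + 40761)/(47970 + 37892) = 43168/85862 = 43168*(1/85862) = 21584/42931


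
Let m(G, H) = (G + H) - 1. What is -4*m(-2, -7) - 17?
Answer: 23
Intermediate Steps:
m(G, H) = -1 + G + H
-4*m(-2, -7) - 17 = -4*(-1 - 2 - 7) - 17 = -4*(-10) - 17 = 40 - 17 = 23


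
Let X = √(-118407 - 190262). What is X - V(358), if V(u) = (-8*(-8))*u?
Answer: -22912 + I*√308669 ≈ -22912.0 + 555.58*I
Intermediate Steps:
V(u) = 64*u
X = I*√308669 (X = √(-308669) = I*√308669 ≈ 555.58*I)
X - V(358) = I*√308669 - 64*358 = I*√308669 - 1*22912 = I*√308669 - 22912 = -22912 + I*√308669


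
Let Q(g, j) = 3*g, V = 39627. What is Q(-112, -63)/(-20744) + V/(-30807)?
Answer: -1610459/1267977 ≈ -1.2701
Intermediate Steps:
Q(-112, -63)/(-20744) + V/(-30807) = (3*(-112))/(-20744) + 39627/(-30807) = -336*(-1/20744) + 39627*(-1/30807) = 42/2593 - 629/489 = -1610459/1267977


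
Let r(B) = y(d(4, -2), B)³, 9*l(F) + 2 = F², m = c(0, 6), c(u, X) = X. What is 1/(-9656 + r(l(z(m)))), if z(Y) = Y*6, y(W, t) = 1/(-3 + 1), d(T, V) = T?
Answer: -8/77249 ≈ -0.00010356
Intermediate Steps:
y(W, t) = -½ (y(W, t) = 1/(-2) = -½)
m = 6
z(Y) = 6*Y
l(F) = -2/9 + F²/9
r(B) = -⅛ (r(B) = (-½)³ = -⅛)
1/(-9656 + r(l(z(m)))) = 1/(-9656 - ⅛) = 1/(-77249/8) = -8/77249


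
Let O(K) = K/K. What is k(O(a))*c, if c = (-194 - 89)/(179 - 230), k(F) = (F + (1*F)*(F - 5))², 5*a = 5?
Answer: 849/17 ≈ 49.941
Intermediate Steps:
a = 1 (a = (⅕)*5 = 1)
O(K) = 1
k(F) = (F + F*(-5 + F))²
c = 283/51 (c = -283/(-51) = -283*(-1/51) = 283/51 ≈ 5.5490)
k(O(a))*c = (1²*(-4 + 1)²)*(283/51) = (1*(-3)²)*(283/51) = (1*9)*(283/51) = 9*(283/51) = 849/17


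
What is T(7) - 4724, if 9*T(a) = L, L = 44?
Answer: -42472/9 ≈ -4719.1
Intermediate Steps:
T(a) = 44/9 (T(a) = (1/9)*44 = 44/9)
T(7) - 4724 = 44/9 - 4724 = -42472/9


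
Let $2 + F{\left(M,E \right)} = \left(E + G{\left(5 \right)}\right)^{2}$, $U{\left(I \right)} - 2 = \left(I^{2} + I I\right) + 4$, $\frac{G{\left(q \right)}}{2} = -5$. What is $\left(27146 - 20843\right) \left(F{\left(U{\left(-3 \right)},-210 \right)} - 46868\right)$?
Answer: $9643590$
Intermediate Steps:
$G{\left(q \right)} = -10$ ($G{\left(q \right)} = 2 \left(-5\right) = -10$)
$U{\left(I \right)} = 6 + 2 I^{2}$ ($U{\left(I \right)} = 2 + \left(\left(I^{2} + I I\right) + 4\right) = 2 + \left(\left(I^{2} + I^{2}\right) + 4\right) = 2 + \left(2 I^{2} + 4\right) = 2 + \left(4 + 2 I^{2}\right) = 6 + 2 I^{2}$)
$F{\left(M,E \right)} = -2 + \left(-10 + E\right)^{2}$ ($F{\left(M,E \right)} = -2 + \left(E - 10\right)^{2} = -2 + \left(-10 + E\right)^{2}$)
$\left(27146 - 20843\right) \left(F{\left(U{\left(-3 \right)},-210 \right)} - 46868\right) = \left(27146 - 20843\right) \left(\left(-2 + \left(-10 - 210\right)^{2}\right) - 46868\right) = 6303 \left(\left(-2 + \left(-220\right)^{2}\right) - 46868\right) = 6303 \left(\left(-2 + 48400\right) - 46868\right) = 6303 \left(48398 - 46868\right) = 6303 \cdot 1530 = 9643590$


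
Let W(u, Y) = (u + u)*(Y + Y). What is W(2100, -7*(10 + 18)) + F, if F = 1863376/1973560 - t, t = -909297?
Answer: -181839391663/246695 ≈ -7.3710e+5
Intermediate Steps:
W(u, Y) = 4*Y*u (W(u, Y) = (2*u)*(2*Y) = 4*Y*u)
F = 224319256337/246695 (F = 1863376/1973560 - 1*(-909297) = 1863376*(1/1973560) + 909297 = 232922/246695 + 909297 = 224319256337/246695 ≈ 9.0930e+5)
W(2100, -7*(10 + 18)) + F = 4*(-7*(10 + 18))*2100 + 224319256337/246695 = 4*(-7*28)*2100 + 224319256337/246695 = 4*(-196)*2100 + 224319256337/246695 = -1646400 + 224319256337/246695 = -181839391663/246695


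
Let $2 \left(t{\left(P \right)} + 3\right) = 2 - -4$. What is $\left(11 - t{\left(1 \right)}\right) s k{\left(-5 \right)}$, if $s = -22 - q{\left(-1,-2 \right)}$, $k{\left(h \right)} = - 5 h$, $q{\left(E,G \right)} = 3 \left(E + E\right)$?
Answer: $-4400$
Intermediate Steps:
$t{\left(P \right)} = 0$ ($t{\left(P \right)} = -3 + \frac{2 - -4}{2} = -3 + \frac{2 + 4}{2} = -3 + \frac{1}{2} \cdot 6 = -3 + 3 = 0$)
$q{\left(E,G \right)} = 6 E$ ($q{\left(E,G \right)} = 3 \cdot 2 E = 6 E$)
$s = -16$ ($s = -22 - 6 \left(-1\right) = -22 - -6 = -22 + 6 = -16$)
$\left(11 - t{\left(1 \right)}\right) s k{\left(-5 \right)} = \left(11 - 0\right) \left(-16\right) \left(\left(-5\right) \left(-5\right)\right) = \left(11 + 0\right) \left(-16\right) 25 = 11 \left(-16\right) 25 = \left(-176\right) 25 = -4400$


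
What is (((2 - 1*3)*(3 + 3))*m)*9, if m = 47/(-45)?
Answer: 282/5 ≈ 56.400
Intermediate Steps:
m = -47/45 (m = 47*(-1/45) = -47/45 ≈ -1.0444)
(((2 - 1*3)*(3 + 3))*m)*9 = (((2 - 1*3)*(3 + 3))*(-47/45))*9 = (((2 - 3)*6)*(-47/45))*9 = (-1*6*(-47/45))*9 = -6*(-47/45)*9 = (94/15)*9 = 282/5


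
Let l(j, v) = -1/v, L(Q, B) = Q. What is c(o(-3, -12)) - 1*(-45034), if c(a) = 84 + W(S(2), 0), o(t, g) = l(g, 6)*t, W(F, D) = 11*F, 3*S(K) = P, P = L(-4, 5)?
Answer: 135310/3 ≈ 45103.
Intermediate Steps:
P = -4
S(K) = -4/3 (S(K) = (⅓)*(-4) = -4/3)
o(t, g) = -t/6 (o(t, g) = (-1/6)*t = (-1*⅙)*t = -t/6)
c(a) = 208/3 (c(a) = 84 + 11*(-4/3) = 84 - 44/3 = 208/3)
c(o(-3, -12)) - 1*(-45034) = 208/3 - 1*(-45034) = 208/3 + 45034 = 135310/3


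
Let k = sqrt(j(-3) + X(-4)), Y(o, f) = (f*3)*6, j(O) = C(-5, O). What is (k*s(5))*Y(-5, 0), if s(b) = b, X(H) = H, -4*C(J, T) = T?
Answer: 0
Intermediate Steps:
C(J, T) = -T/4
j(O) = -O/4
Y(o, f) = 18*f (Y(o, f) = (3*f)*6 = 18*f)
k = I*sqrt(13)/2 (k = sqrt(-1/4*(-3) - 4) = sqrt(3/4 - 4) = sqrt(-13/4) = I*sqrt(13)/2 ≈ 1.8028*I)
(k*s(5))*Y(-5, 0) = ((I*sqrt(13)/2)*5)*(18*0) = (5*I*sqrt(13)/2)*0 = 0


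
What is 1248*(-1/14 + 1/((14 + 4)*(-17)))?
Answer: -33280/357 ≈ -93.221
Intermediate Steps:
1248*(-1/14 + 1/((14 + 4)*(-17))) = 1248*(-1*1/14 - 1/17/18) = 1248*(-1/14 + (1/18)*(-1/17)) = 1248*(-1/14 - 1/306) = 1248*(-80/1071) = -33280/357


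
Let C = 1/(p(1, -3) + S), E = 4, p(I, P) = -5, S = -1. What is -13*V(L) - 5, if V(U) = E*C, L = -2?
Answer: 11/3 ≈ 3.6667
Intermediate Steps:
C = -⅙ (C = 1/(-5 - 1) = 1/(-6) = -⅙ ≈ -0.16667)
V(U) = -⅔ (V(U) = 4*(-⅙) = -⅔)
-13*V(L) - 5 = -13*(-⅔) - 5 = 26/3 - 5 = 11/3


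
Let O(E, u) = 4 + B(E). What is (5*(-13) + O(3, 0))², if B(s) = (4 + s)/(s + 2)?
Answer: 88804/25 ≈ 3552.2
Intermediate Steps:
B(s) = (4 + s)/(2 + s)
O(E, u) = 4 + (4 + E)/(2 + E)
(5*(-13) + O(3, 0))² = (5*(-13) + (12 + 5*3)/(2 + 3))² = (-65 + (12 + 15)/5)² = (-65 + (⅕)*27)² = (-65 + 27/5)² = (-298/5)² = 88804/25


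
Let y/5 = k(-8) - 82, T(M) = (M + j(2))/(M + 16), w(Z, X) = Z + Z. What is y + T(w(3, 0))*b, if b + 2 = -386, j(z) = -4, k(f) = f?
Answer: -5338/11 ≈ -485.27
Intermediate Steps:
w(Z, X) = 2*Z
T(M) = (-4 + M)/(16 + M) (T(M) = (M - 4)/(M + 16) = (-4 + M)/(16 + M))
y = -450 (y = 5*(-8 - 82) = 5*(-90) = -450)
b = -388 (b = -2 - 386 = -388)
y + T(w(3, 0))*b = -450 + ((-4 + 2*3)/(16 + 2*3))*(-388) = -450 + ((-4 + 6)/(16 + 6))*(-388) = -450 + (2/22)*(-388) = -450 + ((1/22)*2)*(-388) = -450 + (1/11)*(-388) = -450 - 388/11 = -5338/11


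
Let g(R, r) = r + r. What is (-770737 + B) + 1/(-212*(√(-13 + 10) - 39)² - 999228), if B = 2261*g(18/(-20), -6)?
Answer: (-1054020055237*I - 13193561784*√3)/(12*(1378*√3 + 110087*I)) ≈ -7.9787e+5 + 7.6294e-6*I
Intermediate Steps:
g(R, r) = 2*r
B = -27132 (B = 2261*(2*(-6)) = 2261*(-12) = -27132)
(-770737 + B) + 1/(-212*(√(-13 + 10) - 39)² - 999228) = (-770737 - 27132) + 1/(-212*(√(-13 + 10) - 39)² - 999228) = -797869 + 1/(-212*(√(-3) - 39)² - 999228) = -797869 + 1/(-212*(I*√3 - 39)² - 999228) = -797869 + 1/(-212*(-39 + I*√3)² - 999228) = -797869 + 1/(-999228 - 212*(-39 + I*√3)²)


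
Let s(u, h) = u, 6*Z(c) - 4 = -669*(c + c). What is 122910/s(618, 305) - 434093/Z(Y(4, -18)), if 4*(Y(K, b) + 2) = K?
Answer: -10944482/6283 ≈ -1741.9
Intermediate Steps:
Y(K, b) = -2 + K/4
Z(c) = ⅔ - 223*c (Z(c) = ⅔ + (-669*(c + c))/6 = ⅔ + (-1338*c)/6 = ⅔ - 223*c)
122910/s(618, 305) - 434093/Z(Y(4, -18)) = 122910/618 - 434093/(⅔ - 223*(-2 + (¼)*4)) = 122910*(1/618) - 434093/(⅔ - 223*(-2 + 1)) = 20485/103 - 434093/(⅔ - 223*(-1)) = 20485/103 - 434093/(⅔ + 223) = 20485/103 - 434093/671/3 = 20485/103 - 434093*3/671 = 20485/103 - 118389/61 = -10944482/6283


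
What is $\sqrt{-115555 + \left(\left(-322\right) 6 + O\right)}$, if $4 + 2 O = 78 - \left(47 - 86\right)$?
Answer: $\frac{11 i \sqrt{3882}}{2} \approx 342.68 i$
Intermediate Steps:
$O = \frac{113}{2}$ ($O = -2 + \frac{78 - \left(47 - 86\right)}{2} = -2 + \frac{78 - -39}{2} = -2 + \frac{78 + 39}{2} = -2 + \frac{1}{2} \cdot 117 = -2 + \frac{117}{2} = \frac{113}{2} \approx 56.5$)
$\sqrt{-115555 + \left(\left(-322\right) 6 + O\right)} = \sqrt{-115555 + \left(\left(-322\right) 6 + \frac{113}{2}\right)} = \sqrt{-115555 + \left(-1932 + \frac{113}{2}\right)} = \sqrt{-115555 - \frac{3751}{2}} = \sqrt{- \frac{234861}{2}} = \frac{11 i \sqrt{3882}}{2}$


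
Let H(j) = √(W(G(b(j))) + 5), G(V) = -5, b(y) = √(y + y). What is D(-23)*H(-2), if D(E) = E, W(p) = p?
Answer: 0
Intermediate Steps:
b(y) = √2*√y (b(y) = √(2*y) = √2*√y)
H(j) = 0 (H(j) = √(-5 + 5) = √0 = 0)
D(-23)*H(-2) = -23*0 = 0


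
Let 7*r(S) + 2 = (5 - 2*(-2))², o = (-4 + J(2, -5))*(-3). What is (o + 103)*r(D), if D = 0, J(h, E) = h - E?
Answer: 7426/7 ≈ 1060.9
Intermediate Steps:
o = -9 (o = (-4 + (2 - 1*(-5)))*(-3) = (-4 + (2 + 5))*(-3) = (-4 + 7)*(-3) = 3*(-3) = -9)
r(S) = 79/7 (r(S) = -2/7 + (5 - 2*(-2))²/7 = -2/7 + (5 + 4)²/7 = -2/7 + (⅐)*9² = -2/7 + (⅐)*81 = -2/7 + 81/7 = 79/7)
(o + 103)*r(D) = (-9 + 103)*(79/7) = 94*(79/7) = 7426/7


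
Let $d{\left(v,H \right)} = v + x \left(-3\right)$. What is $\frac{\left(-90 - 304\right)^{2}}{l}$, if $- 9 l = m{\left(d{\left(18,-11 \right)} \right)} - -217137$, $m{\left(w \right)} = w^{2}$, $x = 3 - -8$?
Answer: $- \frac{232854}{36227} \approx -6.4276$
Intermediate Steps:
$x = 11$ ($x = 3 + 8 = 11$)
$d{\left(v,H \right)} = -33 + v$ ($d{\left(v,H \right)} = v + 11 \left(-3\right) = v - 33 = -33 + v$)
$l = - \frac{72454}{3}$ ($l = - \frac{\left(-33 + 18\right)^{2} - -217137}{9} = - \frac{\left(-15\right)^{2} + 217137}{9} = - \frac{225 + 217137}{9} = \left(- \frac{1}{9}\right) 217362 = - \frac{72454}{3} \approx -24151.0$)
$\frac{\left(-90 - 304\right)^{2}}{l} = \frac{\left(-90 - 304\right)^{2}}{- \frac{72454}{3}} = \left(-394\right)^{2} \left(- \frac{3}{72454}\right) = 155236 \left(- \frac{3}{72454}\right) = - \frac{232854}{36227}$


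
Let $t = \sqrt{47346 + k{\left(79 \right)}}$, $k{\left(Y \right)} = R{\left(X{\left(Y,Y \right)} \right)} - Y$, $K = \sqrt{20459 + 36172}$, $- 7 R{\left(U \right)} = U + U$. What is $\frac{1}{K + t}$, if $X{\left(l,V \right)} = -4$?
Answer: $\frac{7}{\sqrt{2316139} + 7 \sqrt{56631}} \approx 0.0021959$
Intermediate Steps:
$R{\left(U \right)} = - \frac{2 U}{7}$ ($R{\left(U \right)} = - \frac{U + U}{7} = - \frac{2 U}{7}$)
$K = \sqrt{56631} \approx 237.97$
$k{\left(Y \right)} = \frac{8}{7} - Y$ ($k{\left(Y \right)} = \left(- \frac{2}{7}\right) \left(-4\right) - Y = \frac{8}{7} - Y$)
$t = \frac{\sqrt{2316139}}{7}$ ($t = \sqrt{47346 + \left(\frac{8}{7} - 79\right)} = \sqrt{47346 - \frac{545}{7}} = \sqrt{\frac{330877}{7}} = \frac{\sqrt{2316139}}{7} \approx 217.41$)
$\frac{1}{K + t} = \frac{1}{\sqrt{56631} + \frac{\sqrt{2316139}}{7}}$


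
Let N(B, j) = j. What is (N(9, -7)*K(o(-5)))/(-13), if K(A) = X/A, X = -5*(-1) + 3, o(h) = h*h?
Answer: 56/325 ≈ 0.17231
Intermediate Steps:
o(h) = h²
X = 8 (X = 5 + 3 = 8)
K(A) = 8/A
(N(9, -7)*K(o(-5)))/(-13) = -56/((-5)²)/(-13) = -56/25*(-1/13) = 56/325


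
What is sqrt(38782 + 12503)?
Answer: sqrt(51285) ≈ 226.46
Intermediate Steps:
sqrt(38782 + 12503) = sqrt(51285)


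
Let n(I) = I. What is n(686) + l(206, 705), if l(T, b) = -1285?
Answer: -599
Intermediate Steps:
n(686) + l(206, 705) = 686 - 1285 = -599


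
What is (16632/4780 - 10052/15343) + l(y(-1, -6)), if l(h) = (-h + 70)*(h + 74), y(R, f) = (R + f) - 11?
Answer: 90406097334/18334885 ≈ 4930.8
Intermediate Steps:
y(R, f) = -11 + R + f
l(h) = (70 - h)*(74 + h)
(16632/4780 - 10052/15343) + l(y(-1, -6)) = (16632/4780 - 10052/15343) + (5180 - (-11 - 1 - 6)² - 4*(-11 - 1 - 6)) = (16632*(1/4780) - 10052*1/15343) + (5180 - 1*(-18)² - 4*(-18)) = (4158/1195 - 10052/15343) + (5180 - 1*324 + 72) = 51784054/18334885 + (5180 - 324 + 72) = 51784054/18334885 + 4928 = 90406097334/18334885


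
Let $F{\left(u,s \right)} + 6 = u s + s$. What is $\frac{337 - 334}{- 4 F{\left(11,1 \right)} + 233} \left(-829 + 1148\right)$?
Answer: $\frac{87}{19} \approx 4.5789$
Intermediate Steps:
$F{\left(u,s \right)} = -6 + s + s u$ ($F{\left(u,s \right)} = -6 + \left(u s + s\right) = -6 + \left(s u + s\right) = -6 + \left(s + s u\right) = -6 + s + s u$)
$\frac{337 - 334}{- 4 F{\left(11,1 \right)} + 233} \left(-829 + 1148\right) = \frac{337 - 334}{- 4 \left(-6 + 1 + 1 \cdot 11\right) + 233} \left(-829 + 1148\right) = \frac{3}{- 4 \left(-6 + 1 + 11\right) + 233} \cdot 319 = \frac{3}{\left(-4\right) 6 + 233} \cdot 319 = \frac{3}{-24 + 233} \cdot 319 = \frac{3}{209} \cdot 319 = \frac{87}{19}$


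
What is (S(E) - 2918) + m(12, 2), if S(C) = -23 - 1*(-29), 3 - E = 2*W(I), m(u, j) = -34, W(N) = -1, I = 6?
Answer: -2946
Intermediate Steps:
E = 5 (E = 3 - 2*(-1) = 3 - 1*(-2) = 3 + 2 = 5)
S(C) = 6 (S(C) = -23 + 29 = 6)
(S(E) - 2918) + m(12, 2) = (6 - 2918) - 34 = -2912 - 34 = -2946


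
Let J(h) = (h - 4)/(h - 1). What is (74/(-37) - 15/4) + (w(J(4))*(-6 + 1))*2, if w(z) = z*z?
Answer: -23/4 ≈ -5.7500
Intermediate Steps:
J(h) = (-4 + h)/(-1 + h)
w(z) = z²
(74/(-37) - 15/4) + (w(J(4))*(-6 + 1))*2 = (74/(-37) - 15/4) + (((-4 + 4)/(-1 + 4))²*(-6 + 1))*2 = (74*(-1/37) - 15*¼) + ((0/3)²*(-5))*2 = (-2 - 15/4) + (((⅓)*0)²*(-5))*2 = -23/4 + (0²*(-5))*2 = -23/4 + (0*(-5))*2 = -23/4 + 0*2 = -23/4 + 0 = -23/4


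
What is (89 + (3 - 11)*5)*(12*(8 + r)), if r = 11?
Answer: 11172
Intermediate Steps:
(89 + (3 - 11)*5)*(12*(8 + r)) = (89 + (3 - 11)*5)*(12*(8 + 11)) = (89 - 8*5)*(12*19) = (89 - 40)*228 = 49*228 = 11172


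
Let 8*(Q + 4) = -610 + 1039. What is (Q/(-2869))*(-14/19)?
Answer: 2779/218044 ≈ 0.012745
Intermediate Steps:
Q = 397/8 (Q = -4 + (-610 + 1039)/8 = -4 + (1/8)*429 = -4 + 429/8 = 397/8 ≈ 49.625)
(Q/(-2869))*(-14/19) = ((397/8)/(-2869))*(-14/19) = ((397/8)*(-1/2869))*(-14*1/19) = -397/22952*(-14/19) = 2779/218044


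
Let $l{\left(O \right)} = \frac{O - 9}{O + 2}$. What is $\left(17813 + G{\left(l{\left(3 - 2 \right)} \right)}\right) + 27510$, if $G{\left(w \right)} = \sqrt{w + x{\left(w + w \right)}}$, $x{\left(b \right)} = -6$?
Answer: $45323 + \frac{i \sqrt{78}}{3} \approx 45323.0 + 2.9439 i$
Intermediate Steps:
$l{\left(O \right)} = \frac{-9 + O}{2 + O}$
$G{\left(w \right)} = \sqrt{-6 + w}$ ($G{\left(w \right)} = \sqrt{w - 6} = \sqrt{-6 + w}$)
$\left(17813 + G{\left(l{\left(3 - 2 \right)} \right)}\right) + 27510 = \left(17813 + \sqrt{-6 + \frac{-9 + \left(3 - 2\right)}{2 + \left(3 - 2\right)}}\right) + 27510 = \left(17813 + \sqrt{-6 + \frac{-9 + 1}{2 + 1}}\right) + 27510 = \left(17813 + \sqrt{-6 + \frac{1}{3} \left(-8\right)}\right) + 27510 = \left(17813 + \sqrt{-6 - \frac{8}{3}}\right) + 27510 = \left(17813 + \sqrt{- \frac{26}{3}}\right) + 27510 = \left(17813 + \frac{i \sqrt{78}}{3}\right) + 27510 = 45323 + \frac{i \sqrt{78}}{3}$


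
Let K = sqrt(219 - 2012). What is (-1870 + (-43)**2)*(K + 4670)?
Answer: -98070 - 21*I*sqrt(1793) ≈ -98070.0 - 889.22*I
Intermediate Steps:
K = I*sqrt(1793) (K = sqrt(-1793) = I*sqrt(1793) ≈ 42.344*I)
(-1870 + (-43)**2)*(K + 4670) = (-1870 + (-43)**2)*(I*sqrt(1793) + 4670) = (-1870 + 1849)*(4670 + I*sqrt(1793)) = -21*(4670 + I*sqrt(1793)) = -98070 - 21*I*sqrt(1793)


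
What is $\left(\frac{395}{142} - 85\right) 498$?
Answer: $- \frac{2907075}{71} \approx -40945.0$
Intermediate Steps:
$\left(\frac{395}{142} - 85\right) 498 = \left(- \frac{11675}{142}\right) 498 = - \frac{2907075}{71}$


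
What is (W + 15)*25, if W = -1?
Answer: 350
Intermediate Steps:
(W + 15)*25 = (-1 + 15)*25 = 14*25 = 350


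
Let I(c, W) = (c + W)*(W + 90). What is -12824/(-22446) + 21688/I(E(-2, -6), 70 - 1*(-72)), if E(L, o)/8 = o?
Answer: 1651885/1054962 ≈ 1.5658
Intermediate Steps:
E(L, o) = 8*o
I(c, W) = (90 + W)*(W + c) (I(c, W) = (W + c)*(90 + W) = (90 + W)*(W + c))
-12824/(-22446) + 21688/I(E(-2, -6), 70 - 1*(-72)) = -12824/(-22446) + 21688/((70 - 1*(-72))² + 90*(70 - 1*(-72)) + 90*(8*(-6)) + (70 - 1*(-72))*(8*(-6))) = -12824*(-1/22446) + 21688/((70 + 72)² + 90*(70 + 72) + 90*(-48) + (70 + 72)*(-48)) = 6412/11223 + 21688/(142² + 90*142 - 4320 + 142*(-48)) = 6412/11223 + 21688/(20164 + 12780 - 4320 - 6816) = 6412/11223 + 21688/21808 = 6412/11223 + 21688*(1/21808) = 6412/11223 + 2711/2726 = 1651885/1054962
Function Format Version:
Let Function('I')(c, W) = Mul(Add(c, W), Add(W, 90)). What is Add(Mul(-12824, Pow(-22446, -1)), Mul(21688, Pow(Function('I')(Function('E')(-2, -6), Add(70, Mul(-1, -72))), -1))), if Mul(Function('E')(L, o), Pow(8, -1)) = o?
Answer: Rational(1651885, 1054962) ≈ 1.5658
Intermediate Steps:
Function('E')(L, o) = Mul(8, o)
Function('I')(c, W) = Mul(Add(90, W), Add(W, c)) (Function('I')(c, W) = Mul(Add(W, c), Add(90, W)) = Mul(Add(90, W), Add(W, c)))
Add(Mul(-12824, Pow(-22446, -1)), Mul(21688, Pow(Function('I')(Function('E')(-2, -6), Add(70, Mul(-1, -72))), -1))) = Add(Mul(-12824, Pow(-22446, -1)), Mul(21688, Pow(Add(Pow(Add(70, Mul(-1, -72)), 2), Mul(90, Add(70, Mul(-1, -72))), Mul(90, Mul(8, -6)), Mul(Add(70, Mul(-1, -72)), Mul(8, -6))), -1))) = Add(Mul(-12824, Rational(-1, 22446)), Mul(21688, Pow(Add(Pow(Add(70, 72), 2), Mul(90, Add(70, 72)), Mul(90, -48), Mul(Add(70, 72), -48)), -1))) = Add(Rational(6412, 11223), Mul(21688, Pow(Add(Pow(142, 2), Mul(90, 142), -4320, Mul(142, -48)), -1))) = Add(Rational(6412, 11223), Mul(21688, Pow(Add(20164, 12780, -4320, -6816), -1))) = Add(Rational(6412, 11223), Mul(21688, Pow(21808, -1))) = Add(Rational(6412, 11223), Mul(21688, Rational(1, 21808))) = Add(Rational(6412, 11223), Rational(2711, 2726)) = Rational(1651885, 1054962)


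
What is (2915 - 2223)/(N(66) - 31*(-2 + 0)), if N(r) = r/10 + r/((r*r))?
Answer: 228360/22643 ≈ 10.085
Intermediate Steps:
N(r) = 1/r + r/10 (N(r) = r*(⅒) + r/(r²) = r/10 + r/r² = r/10 + 1/r = 1/r + r/10)
(2915 - 2223)/(N(66) - 31*(-2 + 0)) = (2915 - 2223)/((1/66 + (⅒)*66) - 31*(-2 + 0)) = 692/((1/66 + 33/5) - 31*(-2)) = 692/(2183/330 + 62) = 692/(22643/330) = 692*(330/22643) = 228360/22643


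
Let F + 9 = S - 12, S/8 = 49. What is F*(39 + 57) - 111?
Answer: 35505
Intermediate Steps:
S = 392 (S = 8*49 = 392)
F = 371 (F = -9 + (392 - 12) = -9 + 380 = 371)
F*(39 + 57) - 111 = 371*(39 + 57) - 111 = 371*96 - 111 = 35616 - 111 = 35505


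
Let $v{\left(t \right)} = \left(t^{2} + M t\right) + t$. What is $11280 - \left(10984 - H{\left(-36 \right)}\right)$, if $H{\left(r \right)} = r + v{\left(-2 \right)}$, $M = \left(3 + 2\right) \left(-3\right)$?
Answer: $292$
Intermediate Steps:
$M = -15$ ($M = 5 \left(-3\right) = -15$)
$v{\left(t \right)} = t^{2} - 14 t$ ($v{\left(t \right)} = \left(t^{2} - 15 t\right) + t = t^{2} - 14 t$)
$H{\left(r \right)} = 32 + r$ ($H{\left(r \right)} = r - 2 \left(-14 - 2\right) = r - -32 = r + 32 = 32 + r$)
$11280 - \left(10984 - H{\left(-36 \right)}\right) = 11280 - \left(10984 - \left(32 - 36\right)\right) = 11280 - \left(10984 - -4\right) = 11280 - \left(10984 + 4\right) = 11280 - 10988 = 292$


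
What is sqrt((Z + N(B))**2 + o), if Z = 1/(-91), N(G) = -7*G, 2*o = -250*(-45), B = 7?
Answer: 5*sqrt(2658889)/91 ≈ 89.594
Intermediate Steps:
o = 5625 (o = (-250*(-45))/2 = (1/2)*11250 = 5625)
Z = -1/91 ≈ -0.010989
sqrt((Z + N(B))**2 + o) = sqrt((-1/91 - 7*7)**2 + 5625) = sqrt((-1/91 - 49)**2 + 5625) = sqrt((-4460/91)**2 + 5625) = sqrt(19891600/8281 + 5625) = sqrt(66472225/8281) = 5*sqrt(2658889)/91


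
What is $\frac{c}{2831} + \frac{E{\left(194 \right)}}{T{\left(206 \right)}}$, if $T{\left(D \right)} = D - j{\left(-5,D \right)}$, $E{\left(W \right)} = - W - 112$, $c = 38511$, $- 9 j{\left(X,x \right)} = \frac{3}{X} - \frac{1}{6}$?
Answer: $\frac{1907198847}{157395107} \approx 12.117$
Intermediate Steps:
$j{\left(X,x \right)} = \frac{1}{54} - \frac{1}{3 X}$ ($j{\left(X,x \right)} = - \frac{\frac{3}{X} - \frac{1}{6}}{9} = - \frac{- \frac{1}{6} + \frac{3}{X}}{9} = \frac{1}{54} - \frac{1}{3 X}$)
$E{\left(W \right)} = -112 - W$ ($E{\left(W \right)} = - W - 112 = -112 - W$)
$T{\left(D \right)} = - \frac{23}{270} + D$ ($T{\left(D \right)} = D - \frac{-18 - 5}{54 \left(-5\right)} = D - \frac{1}{54} \left(- \frac{1}{5}\right) \left(-23\right) = D - \frac{23}{270} = - \frac{23}{270} + D$)
$\frac{c}{2831} + \frac{E{\left(194 \right)}}{T{\left(206 \right)}} = \frac{38511}{2831} + \frac{-112 - 194}{- \frac{23}{270} + 206} = 38511 \cdot \frac{1}{2831} + \frac{-112 - 194}{\frac{55597}{270}} = \frac{38511}{2831} - \frac{82620}{55597} = \frac{1907198847}{157395107}$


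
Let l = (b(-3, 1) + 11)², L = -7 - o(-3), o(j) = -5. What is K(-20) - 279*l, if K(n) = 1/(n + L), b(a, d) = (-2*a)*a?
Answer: -300763/22 ≈ -13671.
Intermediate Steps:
b(a, d) = -2*a²
L = -2 (L = -7 - 1*(-5) = -7 + 5 = -2)
l = 49 (l = (-2*(-3)² + 11)² = (-2*9 + 11)² = (-18 + 11)² = (-7)² = 49)
K(n) = 1/(-2 + n) (K(n) = 1/(n - 2) = 1/(-2 + n))
K(-20) - 279*l = 1/(-2 - 20) - 279*49 = 1/(-22) - 13671 = -1/22 - 13671 = -300763/22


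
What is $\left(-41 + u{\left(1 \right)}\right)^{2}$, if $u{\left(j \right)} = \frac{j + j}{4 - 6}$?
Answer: $1764$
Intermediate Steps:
$u{\left(j \right)} = - j$ ($u{\left(j \right)} = \frac{2 j}{-2} = 2 j \left(- \frac{1}{2}\right) = - j$)
$\left(-41 + u{\left(1 \right)}\right)^{2} = \left(-41 - 1\right)^{2} = \left(-42\right)^{2} = 1764$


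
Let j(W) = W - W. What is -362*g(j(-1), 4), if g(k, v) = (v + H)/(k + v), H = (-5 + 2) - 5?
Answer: 362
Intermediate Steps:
H = -8 (H = -3 - 5 = -8)
j(W) = 0
g(k, v) = (-8 + v)/(k + v) (g(k, v) = (v - 8)/(k + v) = (-8 + v)/(k + v))
-362*g(j(-1), 4) = -362*(-8 + 4)/(0 + 4) = -362*(-4)/4 = -181*(-4)/2 = -362*(-1) = 362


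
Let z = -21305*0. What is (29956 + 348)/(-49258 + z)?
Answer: -15152/24629 ≈ -0.61521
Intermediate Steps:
z = 0 (z = -4261*0 = 0)
(29956 + 348)/(-49258 + z) = (29956 + 348)/(-49258 + 0) = 30304/(-49258) = 30304*(-1/49258) = -15152/24629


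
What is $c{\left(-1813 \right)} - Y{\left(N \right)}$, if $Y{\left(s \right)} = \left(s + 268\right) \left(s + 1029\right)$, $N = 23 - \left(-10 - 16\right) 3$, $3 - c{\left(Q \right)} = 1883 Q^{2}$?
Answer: $-6189779594$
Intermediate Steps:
$c{\left(Q \right)} = 3 - 1883 Q^{2}$
$N = 101$ ($N = 23 - \left(-26\right) 3 = 23 - -78 = 23 + 78 = 101$)
$Y{\left(s \right)} = \left(268 + s\right) \left(1029 + s\right)$
$c{\left(-1813 \right)} - Y{\left(N \right)} = \left(3 - 1883 \left(-1813\right)^{2}\right) - \left(275772 + 101^{2} + 1297 \cdot 101\right) = \left(3 - 6189362627\right) - \left(275772 + 10201 + 130997\right) = \left(3 - 6189362627\right) - 416970 = -6189362624 - 416970 = -6189779594$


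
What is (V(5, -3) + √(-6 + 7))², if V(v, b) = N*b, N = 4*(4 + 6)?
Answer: 14161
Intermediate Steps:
N = 40 (N = 4*10 = 40)
V(v, b) = 40*b
(V(5, -3) + √(-6 + 7))² = (40*(-3) + √(-6 + 7))² = (-120 + √1)² = (-120 + 1)² = (-119)² = 14161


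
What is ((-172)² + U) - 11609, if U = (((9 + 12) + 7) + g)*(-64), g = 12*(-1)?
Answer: 16951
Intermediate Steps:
g = -12
U = -1024 (U = (((9 + 12) + 7) - 12)*(-64) = ((21 + 7) - 12)*(-64) = (28 - 12)*(-64) = 16*(-64) = -1024)
((-172)² + U) - 11609 = ((-172)² - 1024) - 11609 = (29584 - 1024) - 11609 = 28560 - 11609 = 16951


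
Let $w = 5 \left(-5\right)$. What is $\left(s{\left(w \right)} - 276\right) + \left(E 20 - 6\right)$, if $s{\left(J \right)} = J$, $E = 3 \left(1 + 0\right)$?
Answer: $-247$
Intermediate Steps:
$E = 3$ ($E = 3 \cdot 1 = 3$)
$w = -25$
$\left(s{\left(w \right)} - 276\right) + \left(E 20 - 6\right) = \left(-25 - 276\right) + \left(3 \cdot 20 - 6\right) = -301 + \left(60 - 6\right) = -301 + 54 = -247$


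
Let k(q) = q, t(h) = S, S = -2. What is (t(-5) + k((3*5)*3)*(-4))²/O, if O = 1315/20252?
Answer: 670827248/1315 ≈ 5.1014e+5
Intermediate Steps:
t(h) = -2
O = 1315/20252 (O = 1315*(1/20252) = 1315/20252 ≈ 0.064932)
(t(-5) + k((3*5)*3)*(-4))²/O = (-2 + ((3*5)*3)*(-4))²/(1315/20252) = (-2 + (15*3)*(-4))²*(20252/1315) = (-2 + 45*(-4))²*(20252/1315) = (-2 - 180)²*(20252/1315) = (-182)²*(20252/1315) = 33124*(20252/1315) = 670827248/1315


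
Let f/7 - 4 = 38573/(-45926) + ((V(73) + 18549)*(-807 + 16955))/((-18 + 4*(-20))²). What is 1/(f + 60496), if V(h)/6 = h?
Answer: 15752618/4473570573653 ≈ 3.5213e-6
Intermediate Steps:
V(h) = 6*h
f = 3520600195125/15752618 (f = 28 + 7*(38573/(-45926) + ((6*73 + 18549)*(-807 + 16955))/((-18 + 4*(-20))²)) = 28 + 7*(38573*(-1/45926) + ((438 + 18549)*16148)/((-18 - 80)²)) = 28 + 7*(-38573/45926 + (18987*16148)/((-98)²)) = 28 + 7*(-38573/45926 + 306602076/9604) = 28 + 7*(-38573/45926 + 306602076*(1/9604)) = 28 + 7*(-38573/45926 + 76650519/2401) = 28 + 7*(3520159121821/110268326) = 28 + 3520159121821/15752618 = 3520600195125/15752618 ≈ 2.2349e+5)
1/(f + 60496) = 1/(3520600195125/15752618 + 60496) = 1/(4473570573653/15752618) = 15752618/4473570573653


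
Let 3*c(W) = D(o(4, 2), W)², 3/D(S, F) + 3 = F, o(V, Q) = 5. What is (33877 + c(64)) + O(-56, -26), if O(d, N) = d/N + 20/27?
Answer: 44249548856/1306071 ≈ 33880.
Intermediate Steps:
D(S, F) = 3/(-3 + F)
c(W) = 3/(-3 + W)² (c(W) = (3/(-3 + W))²/3 = (9/(-3 + W)²)/3 = 3/(-3 + W)²)
O(d, N) = 20/27 + d/N (O(d, N) = d/N + 20*(1/27) = d/N + 20/27 = 20/27 + d/N)
(33877 + c(64)) + O(-56, -26) = (33877 + 3/(-3 + 64)²) + (20/27 - 56/(-26)) = (33877 + 3/61²) + (20/27 - 56*(-1/26)) = (33877 + 3*(1/3721)) + (20/27 + 28/13) = (33877 + 3/3721) + 1016/351 = 126056320/3721 + 1016/351 = 44249548856/1306071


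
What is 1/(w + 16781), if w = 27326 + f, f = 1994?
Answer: 1/46101 ≈ 2.1691e-5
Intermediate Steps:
w = 29320 (w = 27326 + 1994 = 29320)
1/(w + 16781) = 1/(29320 + 16781) = 1/46101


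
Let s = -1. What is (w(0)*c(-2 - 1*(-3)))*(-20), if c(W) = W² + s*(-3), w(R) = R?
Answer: 0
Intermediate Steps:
c(W) = 3 + W² (c(W) = W² - 1*(-3) = W² + 3 = 3 + W²)
(w(0)*c(-2 - 1*(-3)))*(-20) = (0*(3 + (-2 - 1*(-3))²))*(-20) = (0*(3 + (-2 + 3)²))*(-20) = (0*(3 + 1²))*(-20) = (0*(3 + 1))*(-20) = (0*4)*(-20) = 0*(-20) = 0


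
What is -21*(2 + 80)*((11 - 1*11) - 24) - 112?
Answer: 41216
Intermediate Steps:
-21*(2 + 80)*((11 - 1*11) - 24) - 112 = -1722*((11 - 11) - 24) - 112 = -1722*(0 - 24) - 112 = -1722*(-24) - 112 = -21*(-1968) - 112 = 41328 - 112 = 41216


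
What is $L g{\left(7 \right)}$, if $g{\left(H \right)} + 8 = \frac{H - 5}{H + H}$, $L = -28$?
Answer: $220$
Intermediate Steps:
$g{\left(H \right)} = -8 + \frac{-5 + H}{2 H}$ ($g{\left(H \right)} = -8 + \frac{H - 5}{H + H} = -8 + \frac{-5 + H}{2 H}$)
$L g{\left(7 \right)} = - 28 \frac{5 \left(-1 - 21\right)}{2 \cdot 7} = - 28 \cdot \frac{5}{2} \cdot \frac{1}{7} \left(-1 - 21\right) = - 28 \cdot \frac{5}{2} \cdot \frac{1}{7} \left(-22\right) = \left(-28\right) \left(- \frac{55}{7}\right) = 220$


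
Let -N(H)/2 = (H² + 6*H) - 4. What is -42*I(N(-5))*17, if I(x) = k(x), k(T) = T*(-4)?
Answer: 51408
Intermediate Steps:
k(T) = -4*T
N(H) = 8 - 12*H - 2*H² (N(H) = -2*((H² + 6*H) - 4) = -2*(-4 + H² + 6*H) = 8 - 12*H - 2*H²)
I(x) = -4*x
-42*I(N(-5))*17 = -(-168)*(8 - 12*(-5) - 2*(-5)²)*17 = -(-168)*(8 + 60 - 2*25)*17 = -(-168)*(8 + 60 - 50)*17 = -(-168)*18*17 = -42*(-72)*17 = 3024*17 = 51408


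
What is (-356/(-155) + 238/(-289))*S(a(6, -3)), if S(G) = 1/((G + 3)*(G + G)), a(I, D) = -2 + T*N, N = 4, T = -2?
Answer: 1941/184450 ≈ 0.010523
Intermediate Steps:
a(I, D) = -10 (a(I, D) = -2 - 2*4 = -2 - 8 = -10)
S(G) = 1/(2*G*(3 + G)) (S(G) = 1/((3 + G)*(2*G)) = 1/(2*G*(3 + G)))
(-356/(-155) + 238/(-289))*S(a(6, -3)) = (-356/(-155) + 238/(-289))*((½)/(-10*(3 - 10))) = (-356*(-1/155) + 238*(-1/289))*((½)*(-⅒)/(-7)) = (356/155 - 14/17)*((½)*(-⅒)*(-⅐)) = (3882/2635)*(1/140) = 1941/184450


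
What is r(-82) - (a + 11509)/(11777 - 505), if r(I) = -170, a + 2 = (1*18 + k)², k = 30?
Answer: -1930051/11272 ≈ -171.23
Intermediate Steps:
a = 2302 (a = -2 + (1*18 + 30)² = -2 + (18 + 30)² = -2 + 48² = -2 + 2304 = 2302)
r(-82) - (a + 11509)/(11777 - 505) = -170 - (2302 + 11509)/(11777 - 505) = -170 - 13811/11272 = -1930051/11272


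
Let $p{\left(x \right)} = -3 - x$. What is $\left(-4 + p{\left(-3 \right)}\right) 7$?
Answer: $-28$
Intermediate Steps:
$\left(-4 + p{\left(-3 \right)}\right) 7 = \left(-4 - 0\right) 7 = \left(-4 + \left(-3 + 3\right)\right) 7 = \left(-4 + 0\right) 7 = \left(-4\right) 7 = -28$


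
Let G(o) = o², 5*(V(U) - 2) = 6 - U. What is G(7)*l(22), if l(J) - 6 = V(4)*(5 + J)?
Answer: 17346/5 ≈ 3469.2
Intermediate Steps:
V(U) = 16/5 - U/5 (V(U) = 2 + (6 - U)/5 = 2 + (6/5 - U/5) = 16/5 - U/5)
l(J) = 18 + 12*J/5 (l(J) = 6 + (16/5 - ⅕*4)*(5 + J) = 6 + (16/5 - ⅘)*(5 + J) = 6 + 12*(5 + J)/5 = 6 + (12 + 12*J/5) = 18 + 12*J/5)
G(7)*l(22) = 7²*(18 + (12/5)*22) = 49*(18 + 264/5) = 49*(354/5) = 17346/5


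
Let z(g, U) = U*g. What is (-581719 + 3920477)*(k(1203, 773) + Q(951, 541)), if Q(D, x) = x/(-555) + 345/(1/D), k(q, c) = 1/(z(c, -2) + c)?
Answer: 469954420127145166/429015 ≈ 1.0954e+12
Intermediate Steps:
k(q, c) = -1/c (k(q, c) = 1/(-2*c + c) = 1/(-c) = -1/c)
Q(D, x) = 345*D - x/555 (Q(D, x) = x*(-1/555) + 345*D = -x/555 + 345*D = 345*D - x/555)
(-581719 + 3920477)*(k(1203, 773) + Q(951, 541)) = (-581719 + 3920477)*(-1/773 + (345*951 - 1/555*541)) = 3338758*(-1*1/773 + (328095 - 541/555)) = 3338758*(-1/773 + 182092184/555) = 3338758*(140757257677/429015) = 469954420127145166/429015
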